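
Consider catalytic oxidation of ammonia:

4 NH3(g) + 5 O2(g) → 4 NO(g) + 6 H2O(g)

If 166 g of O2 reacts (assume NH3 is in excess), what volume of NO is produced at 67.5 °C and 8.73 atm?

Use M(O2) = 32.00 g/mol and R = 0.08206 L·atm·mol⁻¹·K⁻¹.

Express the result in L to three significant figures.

n(O2) = 166.0 / 32.00 = 5.188 mol
n(NO) = (4/5) × 5.188 = 4.150 mol
V = nRT/P = 4.150 × 0.08206 × 340.65 / 8.73 = 13.29 L

13.3 L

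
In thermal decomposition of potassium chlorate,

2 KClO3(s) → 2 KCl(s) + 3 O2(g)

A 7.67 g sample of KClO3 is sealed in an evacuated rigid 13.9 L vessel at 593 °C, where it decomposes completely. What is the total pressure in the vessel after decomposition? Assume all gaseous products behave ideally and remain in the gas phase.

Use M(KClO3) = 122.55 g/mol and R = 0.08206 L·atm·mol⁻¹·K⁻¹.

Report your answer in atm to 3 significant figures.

0.480 atm

n(KClO3) = 7.67 / 122.55 = 0.06259 mol
n(gas produced) = (3/2) × 0.06259 = 0.09389 mol
P = nRT/V = 0.09389 × 0.08206 × 866.15 / 13.9 = 0.4801 atm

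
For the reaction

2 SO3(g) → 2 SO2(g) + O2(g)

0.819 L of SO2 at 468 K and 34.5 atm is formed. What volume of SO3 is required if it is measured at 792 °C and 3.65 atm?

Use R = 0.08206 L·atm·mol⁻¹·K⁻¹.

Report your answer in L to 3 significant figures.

n(SO2) = PV/RT = (34.5 × 0.819) / (0.08206 × 468) = 0.7357 mol
n(SO3) = (2/2) × 0.7357 = 0.7357 mol
V = nRT/P = 0.7357 × 0.08206 × 1065.15 / 3.65 = 17.62 L

17.6 L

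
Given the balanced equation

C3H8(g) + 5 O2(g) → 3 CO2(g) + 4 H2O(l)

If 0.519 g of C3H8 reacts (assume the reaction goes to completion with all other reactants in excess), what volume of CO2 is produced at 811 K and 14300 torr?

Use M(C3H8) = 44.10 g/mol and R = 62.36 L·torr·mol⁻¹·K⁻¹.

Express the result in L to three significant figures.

n(C3H8) = 0.5190 / 44.10 = 0.01177 mol
n(CO2) = (3/1) × 0.01177 = 0.03531 mol
V = nRT/P = 0.03531 × 62.36 × 811 / 14300 = 0.1249 L

0.125 L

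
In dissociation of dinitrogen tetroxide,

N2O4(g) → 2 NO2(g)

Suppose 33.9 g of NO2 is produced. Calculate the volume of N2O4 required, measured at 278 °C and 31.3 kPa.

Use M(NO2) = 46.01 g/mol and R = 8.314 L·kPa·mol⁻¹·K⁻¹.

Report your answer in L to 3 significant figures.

n(NO2) = 33.90 / 46.01 = 0.7368 mol
n(N2O4) = (1/2) × 0.7368 = 0.3684 mol
V = nRT/P = 0.3684 × 8.314 × 551.15 / 31.3 = 53.93 L

53.9 L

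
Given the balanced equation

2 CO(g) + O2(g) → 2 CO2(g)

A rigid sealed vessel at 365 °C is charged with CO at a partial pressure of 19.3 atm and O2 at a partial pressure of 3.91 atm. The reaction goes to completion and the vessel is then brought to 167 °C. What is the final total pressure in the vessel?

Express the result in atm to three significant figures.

At constant V, partial pressures at 365 °C are proportional to moles, so apply stoichiometry directly to pressures.
P(O2) required for 19.3 atm of CO = (1/2) × 19.3 = 9.650 atm; available 3.91 atm, so O2 is limiting.
P(CO) remaining = 19.3 − (2/1) × 3.91 = 11.48 atm
P(gaseous products) = (2)/1 × 3.91 = 7.820 atm
P_total at 365 °C = 11.48 + 7.820 = 19.30 atm
Scaling to 167 °C: P = 19.30 × 440.15/638.15 = 13.31 atm

13.3 atm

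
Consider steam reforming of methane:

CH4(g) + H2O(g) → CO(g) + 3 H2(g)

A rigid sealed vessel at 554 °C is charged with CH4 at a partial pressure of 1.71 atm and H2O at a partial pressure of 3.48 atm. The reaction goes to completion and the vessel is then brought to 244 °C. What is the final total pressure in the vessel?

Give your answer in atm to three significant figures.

5.38 atm

At constant V, partial pressures at 554 °C are proportional to moles, so apply stoichiometry directly to pressures.
P(H2O) required for 1.71 atm of CH4 = (1/1) × 1.71 = 1.710 atm; available 3.48 atm, so CH4 is limiting.
P(H2O) remaining = 3.48 − (1/1) × 1.71 = 1.770 atm
P(gaseous products) = (1+3)/1 × 1.71 = 6.840 atm
P_total at 554 °C = 1.770 + 6.840 = 8.610 atm
Scaling to 244 °C: P = 8.610 × 517.15/827.15 = 5.383 atm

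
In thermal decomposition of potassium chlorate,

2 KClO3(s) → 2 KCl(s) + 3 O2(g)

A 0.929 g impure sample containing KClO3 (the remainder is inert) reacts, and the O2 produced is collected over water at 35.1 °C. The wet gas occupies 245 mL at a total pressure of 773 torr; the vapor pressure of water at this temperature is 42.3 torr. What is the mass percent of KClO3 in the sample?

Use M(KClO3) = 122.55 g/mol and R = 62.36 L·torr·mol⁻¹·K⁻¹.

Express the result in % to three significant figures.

81.9 %

P(O2) = 773 − 42.3 = 730.7 torr
n(O2) = PV/RT = (730.7 × 0.2450) / (62.36 × 308.25) = 0.009313 mol
n(KClO3) = (2/3) × 0.009313 = 0.006209 mol
m(KClO3) = 0.006209 × 122.55 = 0.7609 g
%KClO3 = 0.7609 / 0.929 × 100 = 81.91%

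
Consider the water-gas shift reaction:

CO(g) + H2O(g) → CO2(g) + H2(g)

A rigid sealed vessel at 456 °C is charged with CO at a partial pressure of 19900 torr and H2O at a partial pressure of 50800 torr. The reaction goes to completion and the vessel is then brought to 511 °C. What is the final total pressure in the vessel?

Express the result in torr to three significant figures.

Because the vessel is rigid and T is held at 456 °C, work the stoichiometry in partial pressures (P_i = n_iRT/V).
P(H2O) required for 19900 torr of CO = (1/1) × 19900 = 19900 torr; available 50800 torr, so CO is limiting.
P(H2O) remaining = 50800 − (1/1) × 19900 = 30900 torr
P(gaseous products) = (1+1)/1 × 19900 = 39800 torr
P_total at 456 °C = 30900 + 39800 = 70700 torr
Scaling to 511 °C: P = 70700 × 784.15/729.15 = 76030 torr

76000 torr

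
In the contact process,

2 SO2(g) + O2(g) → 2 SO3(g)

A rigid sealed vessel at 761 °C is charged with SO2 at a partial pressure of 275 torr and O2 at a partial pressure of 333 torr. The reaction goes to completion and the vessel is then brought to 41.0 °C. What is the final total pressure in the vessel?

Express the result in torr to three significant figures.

143 torr

With V and T fixed, P_i ∝ n_i, so the mole ratios apply directly to partial pressures at 761 °C.
P(O2) required for 275 torr of SO2 = (1/2) × 275 = 137.5 torr; available 333 torr, so SO2 is limiting.
P(O2) remaining = 333 − (1/2) × 275 = 195.5 torr
P(gaseous products) = (2)/2 × 275 = 275.0 torr
P_total at 761 °C = 195.5 + 275.0 = 470.5 torr
Scaling to 41.0 °C: P = 470.5 × 314.15/1034.15 = 142.9 torr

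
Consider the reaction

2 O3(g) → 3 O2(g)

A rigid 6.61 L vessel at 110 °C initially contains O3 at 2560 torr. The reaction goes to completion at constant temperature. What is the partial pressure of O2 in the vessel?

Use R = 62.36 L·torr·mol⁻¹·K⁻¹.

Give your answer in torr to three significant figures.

3840 torr

n(O3)₀ = PV/RT = (2560 × 6.61) / (62.36 × 383.15) = 0.7082 mol
n(O2) = (3/2) × 0.7082 = 1.062 mol
P(O2) = nRT/V = 1.062 × 62.36 × 383.15 / 6.61 = 3839 torr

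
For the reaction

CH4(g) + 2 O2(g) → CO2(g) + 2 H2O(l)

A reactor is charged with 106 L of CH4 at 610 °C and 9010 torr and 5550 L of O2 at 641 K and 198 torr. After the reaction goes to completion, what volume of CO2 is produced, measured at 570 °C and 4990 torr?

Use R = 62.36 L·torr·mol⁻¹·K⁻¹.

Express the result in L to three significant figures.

n(CH4) = PV/RT = (9010 × 106) / (62.36 × 883.15) = 17.34 mol
n(O2) = PV/RT = (198 × 5550) / (62.36 × 641) = 27.49 mol
For 17.34 mol CH4, stoichiometry requires (2/1) × 17.34 = 34.68 mol O2; 27.49 mol is available, so O2 is limiting.
n(CO2) = (1/2) × 27.49 = 13.74 mol
V(CO2) = nRT/P = 13.74 × 62.36 × 843.15 / 4990 = 144.8 L

145 L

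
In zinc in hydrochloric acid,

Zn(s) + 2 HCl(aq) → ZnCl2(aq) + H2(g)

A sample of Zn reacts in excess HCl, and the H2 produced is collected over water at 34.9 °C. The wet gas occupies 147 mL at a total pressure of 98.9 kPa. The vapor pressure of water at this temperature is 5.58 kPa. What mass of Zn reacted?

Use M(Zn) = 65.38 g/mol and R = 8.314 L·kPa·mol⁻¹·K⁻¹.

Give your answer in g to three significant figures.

P(H2) = 98.9 − 5.58 = 93.32 kPa
n(H2) = PV/RT = (93.32 × 0.1470) / (8.314 × 308.05) = 0.005356 mol
n(Zn) = (1/1) × 0.005356 = 0.005356 mol
m(Zn) = 0.005356 × 65.38 = 0.3502 g

0.350 g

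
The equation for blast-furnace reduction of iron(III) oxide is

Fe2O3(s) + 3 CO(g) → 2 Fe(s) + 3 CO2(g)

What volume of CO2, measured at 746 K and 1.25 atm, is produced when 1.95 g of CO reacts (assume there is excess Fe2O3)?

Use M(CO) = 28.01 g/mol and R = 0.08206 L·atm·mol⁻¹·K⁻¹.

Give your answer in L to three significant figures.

3.41 L

n(CO) = 1.950 / 28.01 = 0.06962 mol
n(CO2) = (3/3) × 0.06962 = 0.06962 mol
V = nRT/P = 0.06962 × 0.08206 × 746 / 1.25 = 3.410 L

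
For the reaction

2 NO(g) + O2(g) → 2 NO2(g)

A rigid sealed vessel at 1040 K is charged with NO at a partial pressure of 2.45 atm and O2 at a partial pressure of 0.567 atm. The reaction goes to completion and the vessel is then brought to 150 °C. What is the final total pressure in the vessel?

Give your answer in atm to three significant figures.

0.997 atm

Because the vessel is rigid and T is held at 1040 K, work the stoichiometry in partial pressures (P_i = n_iRT/V).
P(O2) required for 2.45 atm of NO = (1/2) × 2.45 = 1.225 atm; available 0.567 atm, so O2 is limiting.
P(NO) remaining = 2.45 − (2/1) × 0.567 = 1.316 atm
P(gaseous products) = (2)/1 × 0.567 = 1.134 atm
P_total at 1040 K = 1.316 + 1.134 = 2.450 atm
Scaling to 150 °C: P = 2.450 × 423.15/1040 = 0.9968 atm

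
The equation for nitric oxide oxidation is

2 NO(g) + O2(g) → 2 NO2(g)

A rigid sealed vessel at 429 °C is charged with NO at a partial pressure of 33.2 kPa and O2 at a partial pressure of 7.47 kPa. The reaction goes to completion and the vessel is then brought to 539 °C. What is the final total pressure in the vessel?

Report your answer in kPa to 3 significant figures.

At constant V, partial pressures at 429 °C are proportional to moles, so apply stoichiometry directly to pressures.
P(O2) required for 33.2 kPa of NO = (1/2) × 33.2 = 16.60 kPa; available 7.47 kPa, so O2 is limiting.
P(NO) remaining = 33.2 − (2/1) × 7.47 = 18.26 kPa
P(gaseous products) = (2)/1 × 7.47 = 14.94 kPa
P_total at 429 °C = 18.26 + 14.94 = 33.20 kPa
Scaling to 539 °C: P = 33.20 × 812.15/702.15 = 38.40 kPa

38.4 kPa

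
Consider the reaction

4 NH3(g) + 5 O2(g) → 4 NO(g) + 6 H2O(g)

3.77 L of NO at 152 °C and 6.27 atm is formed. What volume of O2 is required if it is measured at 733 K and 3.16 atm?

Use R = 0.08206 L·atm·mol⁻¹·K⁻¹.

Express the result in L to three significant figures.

16.1 L

n(NO) = PV/RT = (6.27 × 3.77) / (0.08206 × 425.15) = 0.6775 mol
n(O2) = (5/4) × 0.6775 = 0.8469 mol
V = nRT/P = 0.8469 × 0.08206 × 733 / 3.16 = 16.12 L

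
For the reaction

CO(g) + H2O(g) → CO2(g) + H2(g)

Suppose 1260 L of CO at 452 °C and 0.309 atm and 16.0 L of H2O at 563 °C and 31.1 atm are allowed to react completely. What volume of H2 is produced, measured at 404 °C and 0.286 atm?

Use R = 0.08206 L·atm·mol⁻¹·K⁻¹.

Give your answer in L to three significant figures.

n(CO) = PV/RT = (0.309 × 1260) / (0.08206 × 725.15) = 6.543 mol
n(H2O) = PV/RT = (31.1 × 16.0) / (0.08206 × 836.15) = 7.252 mol
For 6.543 mol CO, stoichiometry requires (1/1) × 6.543 = 6.543 mol H2O; 7.252 mol is available, so CO is limiting.
n(H2) = (1/1) × 6.543 = 6.543 mol
V(H2) = nRT/P = 6.543 × 0.08206 × 677.15 / 0.286 = 1271 L

1270 L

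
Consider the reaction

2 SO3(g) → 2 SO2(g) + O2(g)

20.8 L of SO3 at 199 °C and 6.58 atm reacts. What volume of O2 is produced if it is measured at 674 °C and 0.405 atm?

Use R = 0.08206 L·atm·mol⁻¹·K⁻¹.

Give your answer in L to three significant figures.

n(SO3) = PV/RT = (6.58 × 20.8) / (0.08206 × 472.15) = 3.532 mol
n(O2) = (1/2) × 3.532 = 1.766 mol
V = nRT/P = 1.766 × 0.08206 × 947.15 / 0.405 = 338.9 L

339 L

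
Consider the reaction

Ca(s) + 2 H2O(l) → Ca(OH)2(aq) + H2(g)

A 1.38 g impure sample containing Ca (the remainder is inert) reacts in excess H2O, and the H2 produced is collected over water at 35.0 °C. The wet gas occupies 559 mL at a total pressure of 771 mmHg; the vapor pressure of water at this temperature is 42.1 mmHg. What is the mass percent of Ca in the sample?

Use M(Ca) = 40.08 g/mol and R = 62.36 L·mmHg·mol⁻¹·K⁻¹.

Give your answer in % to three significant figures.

61.6 %

P(H2) = 771 − 42.1 = 728.9 mmHg
n(H2) = PV/RT = (728.9 × 0.5590) / (62.36 × 308.15) = 0.02120 mol
n(Ca) = (1/1) × 0.02120 = 0.02120 mol
m(Ca) = 0.02120 × 40.08 = 0.8497 g
%Ca = 0.8497 / 1.38 × 100 = 61.57%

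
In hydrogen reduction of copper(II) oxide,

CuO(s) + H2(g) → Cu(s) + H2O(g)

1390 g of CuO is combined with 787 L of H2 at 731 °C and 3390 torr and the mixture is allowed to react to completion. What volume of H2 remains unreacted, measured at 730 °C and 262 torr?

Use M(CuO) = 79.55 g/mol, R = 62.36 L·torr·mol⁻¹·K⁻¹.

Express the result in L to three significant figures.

6000 L

n(CuO) = 1390 / 79.55 = 17.47 mol
n(H2) = PV/RT = (3390 × 787) / (62.36 × 1004.15) = 42.61 mol
For 17.47 mol CuO, stoichiometry requires (1/1) × 17.47 = 17.47 mol H2; 42.61 mol is available, so CuO is limiting.
n(H2) consumed = (1/1) × 17.47 = 17.47 mol; remaining = 42.61 − 17.47 = 25.14 mol
V(H2) = nRT/P = 25.14 × 62.36 × 1003.15 / 262 = 6003 L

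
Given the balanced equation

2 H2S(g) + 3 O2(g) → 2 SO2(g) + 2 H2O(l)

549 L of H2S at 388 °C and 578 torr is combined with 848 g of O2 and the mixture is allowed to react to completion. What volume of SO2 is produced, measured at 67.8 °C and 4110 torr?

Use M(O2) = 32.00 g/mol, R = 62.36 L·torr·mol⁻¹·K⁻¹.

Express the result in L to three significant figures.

39.8 L

n(H2S) = PV/RT = (578 × 549) / (62.36 × 661.15) = 7.697 mol
n(O2) = 848 / 32.00 = 26.50 mol
For 7.697 mol H2S, stoichiometry requires (3/2) × 7.697 = 11.55 mol O2; 26.50 mol is available, so H2S is limiting.
n(SO2) = (2/2) × 7.697 = 7.697 mol
V(SO2) = nRT/P = 7.697 × 62.36 × 340.95 / 4110 = 39.82 L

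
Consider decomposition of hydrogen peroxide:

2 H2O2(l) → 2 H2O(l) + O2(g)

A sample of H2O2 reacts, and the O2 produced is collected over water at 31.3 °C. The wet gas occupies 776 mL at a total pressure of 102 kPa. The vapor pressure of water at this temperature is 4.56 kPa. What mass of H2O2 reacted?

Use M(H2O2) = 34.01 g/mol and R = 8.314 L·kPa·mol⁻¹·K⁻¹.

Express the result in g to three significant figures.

2.03 g

P(O2) = 102 − 4.56 = 97.44 kPa
n(O2) = PV/RT = (97.44 × 0.7760) / (8.314 × 304.45) = 0.02987 mol
n(H2O2) = (2/1) × 0.02987 = 0.05974 mol
m(H2O2) = 0.05974 × 34.01 = 2.032 g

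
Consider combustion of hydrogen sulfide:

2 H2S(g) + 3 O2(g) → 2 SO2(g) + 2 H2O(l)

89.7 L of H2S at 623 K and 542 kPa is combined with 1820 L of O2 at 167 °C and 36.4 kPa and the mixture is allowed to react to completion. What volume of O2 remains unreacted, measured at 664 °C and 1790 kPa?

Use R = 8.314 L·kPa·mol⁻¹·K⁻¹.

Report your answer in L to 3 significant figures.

17.5 L

n(H2S) = PV/RT = (542 × 89.7) / (8.314 × 623) = 9.386 mol
n(O2) = PV/RT = (36.4 × 1820) / (8.314 × 440.15) = 18.10 mol
For 9.386 mol H2S, stoichiometry requires (3/2) × 9.386 = 14.08 mol O2; 18.10 mol is available, so H2S is limiting.
n(O2) consumed = (3/2) × 9.386 = 14.08 mol; remaining = 18.10 − 14.08 = 4.020 mol
V(O2) = nRT/P = 4.020 × 8.314 × 937.15 / 1790 = 17.50 L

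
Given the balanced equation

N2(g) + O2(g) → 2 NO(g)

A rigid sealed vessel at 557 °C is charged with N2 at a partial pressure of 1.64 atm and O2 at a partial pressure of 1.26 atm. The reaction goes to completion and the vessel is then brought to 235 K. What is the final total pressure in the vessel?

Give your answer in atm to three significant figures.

At constant V, partial pressures at 557 °C are proportional to moles, so apply stoichiometry directly to pressures.
P(O2) required for 1.64 atm of N2 = (1/1) × 1.64 = 1.640 atm; available 1.26 atm, so O2 is limiting.
P(N2) remaining = 1.64 − (1/1) × 1.26 = 0.3800 atm
P(gaseous products) = (2)/1 × 1.26 = 2.520 atm
P_total at 557 °C = 0.3800 + 2.520 = 2.900 atm
Scaling to 235 K: P = 2.900 × 235/830.15 = 0.8209 atm

0.821 atm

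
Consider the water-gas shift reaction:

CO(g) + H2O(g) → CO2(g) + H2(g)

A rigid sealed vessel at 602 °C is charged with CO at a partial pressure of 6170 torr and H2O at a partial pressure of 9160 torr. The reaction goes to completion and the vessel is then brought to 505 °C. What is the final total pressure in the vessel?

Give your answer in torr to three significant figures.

13600 torr

At constant V, partial pressures at 602 °C are proportional to moles, so apply stoichiometry directly to pressures.
P(H2O) required for 6170 torr of CO = (1/1) × 6170 = 6170 torr; available 9160 torr, so CO is limiting.
P(H2O) remaining = 9160 − (1/1) × 6170 = 2990 torr
P(gaseous products) = (1+1)/1 × 6170 = 12340 torr
P_total at 602 °C = 2990 + 12340 = 15330 torr
Scaling to 505 °C: P = 15330 × 778.15/875.15 = 13630 torr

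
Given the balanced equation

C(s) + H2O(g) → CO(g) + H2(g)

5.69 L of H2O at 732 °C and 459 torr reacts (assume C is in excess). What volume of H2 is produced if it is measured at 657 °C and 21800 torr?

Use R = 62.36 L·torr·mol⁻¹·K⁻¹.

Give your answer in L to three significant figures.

n(H2O) = PV/RT = (459 × 5.69) / (62.36 × 1005.15) = 0.04167 mol
n(H2) = (1/1) × 0.04167 = 0.04167 mol
V = nRT/P = 0.04167 × 62.36 × 930.15 / 21800 = 0.1109 L

0.111 L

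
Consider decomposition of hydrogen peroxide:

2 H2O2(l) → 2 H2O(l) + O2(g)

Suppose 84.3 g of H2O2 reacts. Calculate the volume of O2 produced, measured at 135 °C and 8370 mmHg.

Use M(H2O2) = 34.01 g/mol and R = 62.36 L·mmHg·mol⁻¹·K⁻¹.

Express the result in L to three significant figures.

n(H2O2) = 84.30 / 34.01 = 2.479 mol
n(O2) = (1/2) × 2.479 = 1.240 mol
V = nRT/P = 1.240 × 62.36 × 408.15 / 8370 = 3.771 L

3.77 L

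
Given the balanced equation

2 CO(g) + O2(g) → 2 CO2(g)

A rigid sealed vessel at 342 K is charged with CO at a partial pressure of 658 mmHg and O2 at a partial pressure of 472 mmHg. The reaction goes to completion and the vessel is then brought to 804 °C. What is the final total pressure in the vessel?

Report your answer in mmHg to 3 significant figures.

2520 mmHg

Because the vessel is rigid and T is held at 342 K, work the stoichiometry in partial pressures (P_i = n_iRT/V).
P(O2) required for 658 mmHg of CO = (1/2) × 658 = 329.0 mmHg; available 472 mmHg, so CO is limiting.
P(O2) remaining = 472 − (1/2) × 658 = 143.0 mmHg
P(gaseous products) = (2)/2 × 658 = 658.0 mmHg
P_total at 342 K = 143.0 + 658.0 = 801.0 mmHg
Scaling to 804 °C: P = 801.0 × 1077.15/342 = 2523 mmHg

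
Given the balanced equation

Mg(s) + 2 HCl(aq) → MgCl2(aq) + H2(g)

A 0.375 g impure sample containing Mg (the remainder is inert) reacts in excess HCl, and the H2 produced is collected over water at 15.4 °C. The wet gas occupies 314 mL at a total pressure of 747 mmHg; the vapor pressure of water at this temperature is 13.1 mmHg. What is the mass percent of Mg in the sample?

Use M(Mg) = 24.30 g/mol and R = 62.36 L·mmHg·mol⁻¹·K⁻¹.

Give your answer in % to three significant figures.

P(H2) = 747 − 13.1 = 733.9 mmHg
n(H2) = PV/RT = (733.9 × 0.3140) / (62.36 × 288.55) = 0.01281 mol
n(Mg) = (1/1) × 0.01281 = 0.01281 mol
m(Mg) = 0.01281 × 24.30 = 0.3113 g
%Mg = 0.3113 / 0.375 × 100 = 83.01%

83.0 %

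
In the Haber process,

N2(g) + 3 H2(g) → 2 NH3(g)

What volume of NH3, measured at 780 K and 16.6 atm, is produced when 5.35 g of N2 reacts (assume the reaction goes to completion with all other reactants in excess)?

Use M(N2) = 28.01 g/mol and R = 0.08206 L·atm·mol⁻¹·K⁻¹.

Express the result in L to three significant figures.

1.47 L

n(N2) = 5.350 / 28.01 = 0.1910 mol
n(NH3) = (2/1) × 0.1910 = 0.3820 mol
V = nRT/P = 0.3820 × 0.08206 × 780 / 16.6 = 1.473 L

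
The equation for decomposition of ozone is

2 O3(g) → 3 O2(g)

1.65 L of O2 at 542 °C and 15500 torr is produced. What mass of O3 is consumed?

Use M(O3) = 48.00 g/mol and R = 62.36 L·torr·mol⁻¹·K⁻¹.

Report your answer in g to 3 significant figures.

16.1 g

n(O2) = PV/RT = (15500 × 1.65) / (62.36 × 815.15) = 0.5031 mol
n(O3) = (2/3) × 0.5031 = 0.3354 mol
m(O3) = 0.3354 × 48.00 = 16.10 g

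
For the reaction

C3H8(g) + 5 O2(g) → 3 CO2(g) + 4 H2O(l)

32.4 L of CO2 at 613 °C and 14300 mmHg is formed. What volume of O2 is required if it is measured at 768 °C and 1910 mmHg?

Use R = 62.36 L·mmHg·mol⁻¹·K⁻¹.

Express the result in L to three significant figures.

475 L

n(CO2) = PV/RT = (14300 × 32.4) / (62.36 × 886.15) = 8.384 mol
n(O2) = (5/3) × 8.384 = 13.97 mol
V = nRT/P = 13.97 × 62.36 × 1041.15 / 1910 = 474.9 L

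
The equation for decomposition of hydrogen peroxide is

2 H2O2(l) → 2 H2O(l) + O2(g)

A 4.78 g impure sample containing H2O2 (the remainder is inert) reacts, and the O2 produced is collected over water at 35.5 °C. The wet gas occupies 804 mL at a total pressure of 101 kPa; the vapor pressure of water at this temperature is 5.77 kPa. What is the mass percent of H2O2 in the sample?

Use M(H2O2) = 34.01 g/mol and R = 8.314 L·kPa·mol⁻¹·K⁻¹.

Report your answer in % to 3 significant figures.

42.5 %

P(O2) = 101 − 5.77 = 95.23 kPa
n(O2) = PV/RT = (95.23 × 0.8040) / (8.314 × 308.65) = 0.02984 mol
n(H2O2) = (2/1) × 0.02984 = 0.05968 mol
m(H2O2) = 0.05968 × 34.01 = 2.030 g
%H2O2 = 2.030 / 4.78 × 100 = 42.47%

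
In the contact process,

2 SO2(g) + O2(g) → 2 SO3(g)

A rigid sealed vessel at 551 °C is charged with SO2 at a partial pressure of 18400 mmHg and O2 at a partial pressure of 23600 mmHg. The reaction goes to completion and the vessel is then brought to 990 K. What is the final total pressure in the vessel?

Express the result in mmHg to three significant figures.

39400 mmHg

Because the vessel is rigid and T is held at 551 °C, work the stoichiometry in partial pressures (P_i = n_iRT/V).
P(O2) required for 18400 mmHg of SO2 = (1/2) × 18400 = 9200 mmHg; available 23600 mmHg, so SO2 is limiting.
P(O2) remaining = 23600 − (1/2) × 18400 = 14400 mmHg
P(gaseous products) = (2)/2 × 18400 = 18400 mmHg
P_total at 551 °C = 14400 + 18400 = 32800 mmHg
Scaling to 990 K: P = 32800 × 990/824.15 = 39400 mmHg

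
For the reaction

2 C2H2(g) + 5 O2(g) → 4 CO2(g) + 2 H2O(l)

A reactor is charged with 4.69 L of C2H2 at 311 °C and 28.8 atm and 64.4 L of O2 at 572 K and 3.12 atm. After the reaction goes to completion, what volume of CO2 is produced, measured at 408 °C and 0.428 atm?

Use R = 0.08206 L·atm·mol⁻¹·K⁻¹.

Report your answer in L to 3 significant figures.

n(C2H2) = PV/RT = (28.8 × 4.69) / (0.08206 × 584.15) = 2.818 mol
n(O2) = PV/RT = (3.12 × 64.4) / (0.08206 × 572) = 4.281 mol
For 2.818 mol C2H2, stoichiometry requires (5/2) × 2.818 = 7.045 mol O2; 4.281 mol is available, so O2 is limiting.
n(CO2) = (4/5) × 4.281 = 3.425 mol
V(CO2) = nRT/P = 3.425 × 0.08206 × 681.15 / 0.428 = 447.3 L

447 L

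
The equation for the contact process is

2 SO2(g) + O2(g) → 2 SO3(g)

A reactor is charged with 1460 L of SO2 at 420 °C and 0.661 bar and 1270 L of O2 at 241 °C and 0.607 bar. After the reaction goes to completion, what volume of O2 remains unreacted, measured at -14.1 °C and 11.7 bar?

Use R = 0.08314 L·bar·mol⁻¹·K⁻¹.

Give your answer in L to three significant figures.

17.8 L

n(SO2) = PV/RT = (0.661 × 1460) / (0.08314 × 693.15) = 16.75 mol
n(O2) = PV/RT = (0.607 × 1270) / (0.08314 × 514.15) = 18.03 mol
For 16.75 mol SO2, stoichiometry requires (1/2) × 16.75 = 8.375 mol O2; 18.03 mol is available, so SO2 is limiting.
n(O2) consumed = (1/2) × 16.75 = 8.375 mol; remaining = 18.03 − 8.375 = 9.655 mol
V(O2) = nRT/P = 9.655 × 0.08314 × 259.05 / 11.7 = 17.77 L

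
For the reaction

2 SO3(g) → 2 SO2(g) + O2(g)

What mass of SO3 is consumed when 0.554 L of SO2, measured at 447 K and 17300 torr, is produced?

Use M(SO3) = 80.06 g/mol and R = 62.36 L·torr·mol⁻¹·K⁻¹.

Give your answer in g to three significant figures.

27.5 g

n(SO2) = PV/RT = (17300 × 0.554) / (62.36 × 447) = 0.3438 mol
n(SO3) = (2/2) × 0.3438 = 0.3438 mol
m(SO3) = 0.3438 × 80.06 = 27.52 g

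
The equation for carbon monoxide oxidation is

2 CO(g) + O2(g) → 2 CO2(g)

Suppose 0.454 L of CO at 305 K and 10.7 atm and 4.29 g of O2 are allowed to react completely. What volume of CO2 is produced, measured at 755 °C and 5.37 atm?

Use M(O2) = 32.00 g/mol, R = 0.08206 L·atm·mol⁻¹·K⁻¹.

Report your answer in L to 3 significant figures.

3.05 L

n(CO) = PV/RT = (10.7 × 0.454) / (0.08206 × 305) = 0.1941 mol
n(O2) = 4.29 / 32.00 = 0.1341 mol
For 0.1941 mol CO, stoichiometry requires (1/2) × 0.1941 = 0.09705 mol O2; 0.1341 mol is available, so CO is limiting.
n(CO2) = (2/2) × 0.1941 = 0.1941 mol
V(CO2) = nRT/P = 0.1941 × 0.08206 × 1028.15 / 5.37 = 3.050 L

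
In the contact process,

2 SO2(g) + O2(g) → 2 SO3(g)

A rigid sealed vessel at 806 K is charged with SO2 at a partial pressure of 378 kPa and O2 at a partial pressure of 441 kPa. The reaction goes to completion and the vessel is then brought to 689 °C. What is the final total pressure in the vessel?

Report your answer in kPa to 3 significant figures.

Because the vessel is rigid and T is held at 806 K, work the stoichiometry in partial pressures (P_i = n_iRT/V).
P(O2) required for 378 kPa of SO2 = (1/2) × 378 = 189.0 kPa; available 441 kPa, so SO2 is limiting.
P(O2) remaining = 441 − (1/2) × 378 = 252.0 kPa
P(gaseous products) = (2)/2 × 378 = 378.0 kPa
P_total at 806 K = 252.0 + 378.0 = 630.0 kPa
Scaling to 689 °C: P = 630.0 × 962.15/806 = 752.1 kPa

752 kPa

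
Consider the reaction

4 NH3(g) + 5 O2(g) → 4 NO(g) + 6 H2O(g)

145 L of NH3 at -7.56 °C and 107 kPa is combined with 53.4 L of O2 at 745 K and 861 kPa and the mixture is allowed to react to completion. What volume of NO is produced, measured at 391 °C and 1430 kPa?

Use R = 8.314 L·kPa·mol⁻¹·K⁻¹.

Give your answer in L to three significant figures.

22.9 L

n(NH3) = PV/RT = (107 × 145) / (8.314 × 265.59) = 7.026 mol
n(O2) = PV/RT = (861 × 53.4) / (8.314 × 745) = 7.423 mol
For 7.026 mol NH3, stoichiometry requires (5/4) × 7.026 = 8.782 mol O2; 7.423 mol is available, so O2 is limiting.
n(NO) = (4/5) × 7.423 = 5.938 mol
V(NO) = nRT/P = 5.938 × 8.314 × 664.15 / 1430 = 22.93 L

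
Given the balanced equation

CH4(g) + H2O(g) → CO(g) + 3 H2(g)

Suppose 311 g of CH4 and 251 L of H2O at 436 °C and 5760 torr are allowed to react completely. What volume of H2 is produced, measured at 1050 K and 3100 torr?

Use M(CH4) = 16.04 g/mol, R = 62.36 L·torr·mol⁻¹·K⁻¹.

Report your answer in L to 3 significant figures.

n(CH4) = 311 / 16.04 = 19.39 mol
n(H2O) = PV/RT = (5760 × 251) / (62.36 × 709.15) = 32.69 mol
For 19.39 mol CH4, stoichiometry requires (1/1) × 19.39 = 19.39 mol H2O; 32.69 mol is available, so CH4 is limiting.
n(H2) = (3/1) × 19.39 = 58.17 mol
V(H2) = nRT/P = 58.17 × 62.36 × 1050 / 3100 = 1229 L

1230 L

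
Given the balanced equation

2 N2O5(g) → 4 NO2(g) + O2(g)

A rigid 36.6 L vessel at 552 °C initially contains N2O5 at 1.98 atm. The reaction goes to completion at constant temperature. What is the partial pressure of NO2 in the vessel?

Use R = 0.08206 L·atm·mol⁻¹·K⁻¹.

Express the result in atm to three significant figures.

3.96 atm

n(N2O5)₀ = PV/RT = (1.98 × 36.6) / (0.08206 × 825.15) = 1.070 mol
n(NO2) = (4/2) × 1.070 = 2.140 mol
P(NO2) = nRT/V = 2.140 × 0.08206 × 825.15 / 36.6 = 3.959 atm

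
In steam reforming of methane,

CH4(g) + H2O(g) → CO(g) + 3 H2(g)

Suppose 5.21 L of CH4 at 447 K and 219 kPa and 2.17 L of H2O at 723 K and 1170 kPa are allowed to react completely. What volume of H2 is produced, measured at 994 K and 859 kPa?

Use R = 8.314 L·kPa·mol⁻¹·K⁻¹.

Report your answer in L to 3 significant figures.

8.86 L

n(CH4) = PV/RT = (219 × 5.21) / (8.314 × 447) = 0.3070 mol
n(H2O) = PV/RT = (1170 × 2.17) / (8.314 × 723) = 0.4224 mol
For 0.3070 mol CH4, stoichiometry requires (1/1) × 0.3070 = 0.3070 mol H2O; 0.4224 mol is available, so CH4 is limiting.
n(H2) = (3/1) × 0.3070 = 0.9210 mol
V(H2) = nRT/P = 0.9210 × 8.314 × 994 / 859 = 8.861 L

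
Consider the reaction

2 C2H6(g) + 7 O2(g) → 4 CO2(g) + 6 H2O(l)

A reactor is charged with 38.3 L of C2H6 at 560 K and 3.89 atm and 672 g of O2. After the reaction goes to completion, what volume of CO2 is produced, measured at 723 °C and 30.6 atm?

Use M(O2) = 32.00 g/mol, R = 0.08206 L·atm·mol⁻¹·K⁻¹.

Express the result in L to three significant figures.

n(C2H6) = PV/RT = (3.89 × 38.3) / (0.08206 × 560) = 3.242 mol
n(O2) = 672 / 32.00 = 21.00 mol
For 3.242 mol C2H6, stoichiometry requires (7/2) × 3.242 = 11.35 mol O2; 21.00 mol is available, so C2H6 is limiting.
n(CO2) = (4/2) × 3.242 = 6.484 mol
V(CO2) = nRT/P = 6.484 × 0.08206 × 996.15 / 30.6 = 17.32 L

17.3 L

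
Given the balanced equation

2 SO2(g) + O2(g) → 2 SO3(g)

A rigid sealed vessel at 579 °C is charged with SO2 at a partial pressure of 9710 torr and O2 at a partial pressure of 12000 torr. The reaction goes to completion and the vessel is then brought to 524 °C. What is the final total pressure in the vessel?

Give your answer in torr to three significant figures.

15800 torr

At constant V, partial pressures at 579 °C are proportional to moles, so apply stoichiometry directly to pressures.
P(O2) required for 9710 torr of SO2 = (1/2) × 9710 = 4855 torr; available 12000 torr, so SO2 is limiting.
P(O2) remaining = 12000 − (1/2) × 9710 = 7145 torr
P(gaseous products) = (2)/2 × 9710 = 9710 torr
P_total at 579 °C = 7145 + 9710 = 16860 torr
Scaling to 524 °C: P = 16860 × 797.15/852.15 = 15770 torr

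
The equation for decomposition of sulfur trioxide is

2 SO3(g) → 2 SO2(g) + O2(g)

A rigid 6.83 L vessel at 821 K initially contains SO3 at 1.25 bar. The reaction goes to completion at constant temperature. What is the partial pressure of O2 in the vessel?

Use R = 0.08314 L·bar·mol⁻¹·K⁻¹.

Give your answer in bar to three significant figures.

0.625 bar

n(SO3)₀ = PV/RT = (1.25 × 6.83) / (0.08314 × 821) = 0.1251 mol
n(O2) = (1/2) × 0.1251 = 0.06255 mol
P(O2) = nRT/V = 0.06255 × 0.08314 × 821 / 6.83 = 0.6251 bar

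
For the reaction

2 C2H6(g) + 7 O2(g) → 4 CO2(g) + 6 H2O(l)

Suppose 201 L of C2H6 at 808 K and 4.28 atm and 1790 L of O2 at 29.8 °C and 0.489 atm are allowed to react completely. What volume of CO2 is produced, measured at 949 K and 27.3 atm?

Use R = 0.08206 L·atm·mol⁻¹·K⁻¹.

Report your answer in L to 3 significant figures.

57.4 L

n(C2H6) = PV/RT = (4.28 × 201) / (0.08206 × 808) = 12.97 mol
n(O2) = PV/RT = (0.489 × 1790) / (0.08206 × 302.95) = 35.21 mol
For 12.97 mol C2H6, stoichiometry requires (7/2) × 12.97 = 45.40 mol O2; 35.21 mol is available, so O2 is limiting.
n(CO2) = (4/7) × 35.21 = 20.12 mol
V(CO2) = nRT/P = 20.12 × 0.08206 × 949 / 27.3 = 57.39 L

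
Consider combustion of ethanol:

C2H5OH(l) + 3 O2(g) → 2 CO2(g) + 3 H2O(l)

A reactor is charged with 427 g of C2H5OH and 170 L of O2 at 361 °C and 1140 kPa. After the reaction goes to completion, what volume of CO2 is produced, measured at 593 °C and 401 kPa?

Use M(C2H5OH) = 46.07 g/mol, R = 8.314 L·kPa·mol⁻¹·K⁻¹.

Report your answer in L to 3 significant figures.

333 L

n(C2H5OH) = 427 / 46.07 = 9.269 mol
n(O2) = PV/RT = (1140 × 170) / (8.314 × 634.15) = 36.76 mol
For 9.269 mol C2H5OH, stoichiometry requires (3/1) × 9.269 = 27.81 mol O2; 36.76 mol is available, so C2H5OH is limiting.
n(CO2) = (2/1) × 9.269 = 18.54 mol
V(CO2) = nRT/P = 18.54 × 8.314 × 866.15 / 401 = 332.9 L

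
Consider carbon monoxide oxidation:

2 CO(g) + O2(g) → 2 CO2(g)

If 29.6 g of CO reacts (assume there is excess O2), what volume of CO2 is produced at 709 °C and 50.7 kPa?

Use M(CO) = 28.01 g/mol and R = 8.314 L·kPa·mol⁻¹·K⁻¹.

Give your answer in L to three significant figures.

n(CO) = 29.60 / 28.01 = 1.057 mol
n(CO2) = (2/2) × 1.057 = 1.057 mol
V = nRT/P = 1.057 × 8.314 × 982.15 / 50.7 = 170.2 L

170 L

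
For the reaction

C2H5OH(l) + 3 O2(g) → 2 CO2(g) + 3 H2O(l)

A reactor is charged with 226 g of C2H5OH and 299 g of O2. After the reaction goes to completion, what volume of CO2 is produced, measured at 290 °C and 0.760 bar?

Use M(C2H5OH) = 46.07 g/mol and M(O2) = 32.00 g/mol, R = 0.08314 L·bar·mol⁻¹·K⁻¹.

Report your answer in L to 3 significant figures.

384 L

n(C2H5OH) = 226 / 46.07 = 4.906 mol
n(O2) = 299 / 32.00 = 9.344 mol
For 4.906 mol C2H5OH, stoichiometry requires (3/1) × 4.906 = 14.72 mol O2; 9.344 mol is available, so O2 is limiting.
n(CO2) = (2/3) × 9.344 = 6.229 mol
V(CO2) = nRT/P = 6.229 × 0.08314 × 563.15 / 0.760 = 383.7 L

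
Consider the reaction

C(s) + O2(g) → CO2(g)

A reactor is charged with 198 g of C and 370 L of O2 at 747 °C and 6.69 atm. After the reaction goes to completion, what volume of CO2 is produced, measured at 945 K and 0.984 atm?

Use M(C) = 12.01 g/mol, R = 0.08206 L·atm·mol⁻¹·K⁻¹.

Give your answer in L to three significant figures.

1300 L

n(C) = 198 / 12.01 = 16.49 mol
n(O2) = PV/RT = (6.69 × 370) / (0.08206 × 1020.15) = 29.57 mol
For 16.49 mol C, stoichiometry requires (1/1) × 16.49 = 16.49 mol O2; 29.57 mol is available, so C is limiting.
n(CO2) = (1/1) × 16.49 = 16.49 mol
V(CO2) = nRT/P = 16.49 × 0.08206 × 945 / 0.984 = 1300 L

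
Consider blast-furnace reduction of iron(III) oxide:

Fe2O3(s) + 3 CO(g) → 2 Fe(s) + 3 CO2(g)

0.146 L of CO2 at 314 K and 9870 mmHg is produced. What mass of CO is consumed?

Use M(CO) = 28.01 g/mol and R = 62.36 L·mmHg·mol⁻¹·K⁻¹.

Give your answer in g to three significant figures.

2.06 g

n(CO2) = PV/RT = (9870 × 0.146) / (62.36 × 314) = 0.07359 mol
n(CO) = (3/3) × 0.07359 = 0.07359 mol
m(CO) = 0.07359 × 28.01 = 2.061 g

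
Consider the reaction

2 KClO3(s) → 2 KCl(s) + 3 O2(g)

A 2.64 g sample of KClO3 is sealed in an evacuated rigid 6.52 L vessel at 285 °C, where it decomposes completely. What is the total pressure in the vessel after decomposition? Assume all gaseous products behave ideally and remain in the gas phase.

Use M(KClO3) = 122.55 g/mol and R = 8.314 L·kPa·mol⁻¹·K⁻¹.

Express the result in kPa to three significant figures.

n(KClO3) = 2.64 / 122.55 = 0.02154 mol
n(gas produced) = (3/2) × 0.02154 = 0.03231 mol
P = nRT/V = 0.03231 × 8.314 × 558.15 / 6.52 = 23.00 kPa

23.0 kPa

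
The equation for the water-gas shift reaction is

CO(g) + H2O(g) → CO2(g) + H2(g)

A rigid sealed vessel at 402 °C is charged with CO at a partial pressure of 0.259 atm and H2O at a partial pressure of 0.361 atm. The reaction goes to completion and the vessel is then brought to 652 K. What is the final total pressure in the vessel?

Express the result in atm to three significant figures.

0.599 atm

With V and T fixed, P_i ∝ n_i, so the mole ratios apply directly to partial pressures at 402 °C.
P(H2O) required for 0.259 atm of CO = (1/1) × 0.259 = 0.2590 atm; available 0.361 atm, so CO is limiting.
P(H2O) remaining = 0.361 − (1/1) × 0.259 = 0.1020 atm
P(gaseous products) = (1+1)/1 × 0.259 = 0.5180 atm
P_total at 402 °C = 0.1020 + 0.5180 = 0.6200 atm
Scaling to 652 K: P = 0.6200 × 652/675.15 = 0.5987 atm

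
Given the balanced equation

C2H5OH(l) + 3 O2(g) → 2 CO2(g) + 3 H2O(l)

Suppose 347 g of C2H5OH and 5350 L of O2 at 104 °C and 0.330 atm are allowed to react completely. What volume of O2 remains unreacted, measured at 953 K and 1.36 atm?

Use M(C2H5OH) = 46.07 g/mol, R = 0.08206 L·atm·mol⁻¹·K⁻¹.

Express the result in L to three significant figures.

1980 L

n(C2H5OH) = 347 / 46.07 = 7.532 mol
n(O2) = PV/RT = (0.330 × 5350) / (0.08206 × 377.15) = 57.05 mol
For 7.532 mol C2H5OH, stoichiometry requires (3/1) × 7.532 = 22.60 mol O2; 57.05 mol is available, so C2H5OH is limiting.
n(O2) consumed = (3/1) × 7.532 = 22.60 mol; remaining = 57.05 − 22.60 = 34.45 mol
V(O2) = nRT/P = 34.45 × 0.08206 × 953 / 1.36 = 1981 L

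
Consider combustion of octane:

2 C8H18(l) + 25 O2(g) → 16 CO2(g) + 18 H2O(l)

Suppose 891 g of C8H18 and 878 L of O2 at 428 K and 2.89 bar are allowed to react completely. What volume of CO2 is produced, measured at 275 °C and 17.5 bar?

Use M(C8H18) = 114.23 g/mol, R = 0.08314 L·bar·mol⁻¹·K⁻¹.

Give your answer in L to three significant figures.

119 L

n(C8H18) = 891 / 114.23 = 7.800 mol
n(O2) = PV/RT = (2.89 × 878) / (0.08314 × 428) = 71.31 mol
For 7.800 mol C8H18, stoichiometry requires (25/2) × 7.800 = 97.50 mol O2; 71.31 mol is available, so O2 is limiting.
n(CO2) = (16/25) × 71.31 = 45.64 mol
V(CO2) = nRT/P = 45.64 × 0.08314 × 548.15 / 17.5 = 118.9 L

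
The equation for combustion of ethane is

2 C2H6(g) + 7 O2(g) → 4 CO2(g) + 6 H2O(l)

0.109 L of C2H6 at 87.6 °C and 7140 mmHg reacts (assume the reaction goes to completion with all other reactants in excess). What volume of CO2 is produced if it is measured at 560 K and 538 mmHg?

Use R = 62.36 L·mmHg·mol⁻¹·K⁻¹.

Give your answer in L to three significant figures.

4.49 L

n(C2H6) = PV/RT = (7140 × 0.109) / (62.36 × 360.75) = 0.03459 mol
n(CO2) = (4/2) × 0.03459 = 0.06918 mol
V = nRT/P = 0.06918 × 62.36 × 560 / 538 = 4.490 L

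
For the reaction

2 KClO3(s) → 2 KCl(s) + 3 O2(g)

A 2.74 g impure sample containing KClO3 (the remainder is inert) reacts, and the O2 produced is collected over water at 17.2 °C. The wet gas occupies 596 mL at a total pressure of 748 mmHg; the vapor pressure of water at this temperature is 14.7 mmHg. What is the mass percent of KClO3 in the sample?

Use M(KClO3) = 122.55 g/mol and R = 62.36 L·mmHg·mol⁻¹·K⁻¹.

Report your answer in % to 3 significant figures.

P(O2) = 748 − 14.7 = 733.3 mmHg
n(O2) = PV/RT = (733.3 × 0.5960) / (62.36 × 290.35) = 0.02414 mol
n(KClO3) = (2/3) × 0.02414 = 0.01609 mol
m(KClO3) = 0.01609 × 122.55 = 1.972 g
%KClO3 = 1.972 / 2.74 × 100 = 71.97%

72.0 %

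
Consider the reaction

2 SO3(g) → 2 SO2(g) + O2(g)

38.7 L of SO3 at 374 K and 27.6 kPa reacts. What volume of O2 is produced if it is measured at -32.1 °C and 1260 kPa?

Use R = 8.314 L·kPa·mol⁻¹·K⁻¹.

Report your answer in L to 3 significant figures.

0.273 L

n(SO3) = PV/RT = (27.6 × 38.7) / (8.314 × 374) = 0.3435 mol
n(O2) = (1/2) × 0.3435 = 0.1718 mol
V = nRT/P = 0.1718 × 8.314 × 241.05 / 1260 = 0.2733 L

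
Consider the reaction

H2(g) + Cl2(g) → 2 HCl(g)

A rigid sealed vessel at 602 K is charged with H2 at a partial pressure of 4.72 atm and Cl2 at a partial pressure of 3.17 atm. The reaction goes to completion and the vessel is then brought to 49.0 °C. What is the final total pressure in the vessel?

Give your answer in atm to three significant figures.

4.22 atm

With V and T fixed, P_i ∝ n_i, so the mole ratios apply directly to partial pressures at 602 K.
P(Cl2) required for 4.72 atm of H2 = (1/1) × 4.72 = 4.720 atm; available 3.17 atm, so Cl2 is limiting.
P(H2) remaining = 4.72 − (1/1) × 3.17 = 1.550 atm
P(gaseous products) = (2)/1 × 3.17 = 6.340 atm
P_total at 602 K = 1.550 + 6.340 = 7.890 atm
Scaling to 49.0 °C: P = 7.890 × 322.15/602 = 4.222 atm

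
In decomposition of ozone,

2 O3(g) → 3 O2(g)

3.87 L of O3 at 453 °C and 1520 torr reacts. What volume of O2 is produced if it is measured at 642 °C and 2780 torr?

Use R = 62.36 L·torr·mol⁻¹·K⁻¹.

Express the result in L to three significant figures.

4.00 L

n(O3) = PV/RT = (1520 × 3.87) / (62.36 × 726.15) = 0.1299 mol
n(O2) = (3/2) × 0.1299 = 0.1948 mol
V = nRT/P = 0.1948 × 62.36 × 915.15 / 2780 = 3.999 L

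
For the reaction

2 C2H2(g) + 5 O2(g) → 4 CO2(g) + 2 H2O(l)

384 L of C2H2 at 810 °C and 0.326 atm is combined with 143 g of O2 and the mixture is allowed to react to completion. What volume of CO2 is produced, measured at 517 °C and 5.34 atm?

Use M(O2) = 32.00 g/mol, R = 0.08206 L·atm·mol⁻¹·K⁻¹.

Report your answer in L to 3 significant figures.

n(C2H2) = PV/RT = (0.326 × 384) / (0.08206 × 1083.15) = 1.408 mol
n(O2) = 143 / 32.00 = 4.469 mol
For 1.408 mol C2H2, stoichiometry requires (5/2) × 1.408 = 3.520 mol O2; 4.469 mol is available, so C2H2 is limiting.
n(CO2) = (4/2) × 1.408 = 2.816 mol
V(CO2) = nRT/P = 2.816 × 0.08206 × 790.15 / 5.34 = 34.19 L

34.2 L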